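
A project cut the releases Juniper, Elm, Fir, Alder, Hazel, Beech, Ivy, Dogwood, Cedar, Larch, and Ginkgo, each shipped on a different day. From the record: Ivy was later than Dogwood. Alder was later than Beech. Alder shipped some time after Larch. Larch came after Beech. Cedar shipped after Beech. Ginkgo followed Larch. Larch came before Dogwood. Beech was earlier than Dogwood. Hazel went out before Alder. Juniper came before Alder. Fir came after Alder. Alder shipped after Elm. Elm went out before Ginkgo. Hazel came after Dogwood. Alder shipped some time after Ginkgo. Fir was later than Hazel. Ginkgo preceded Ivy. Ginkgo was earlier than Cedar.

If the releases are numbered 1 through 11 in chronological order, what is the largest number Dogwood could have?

Dogwood must come before Alder, Fir, Hazel, and Ivy — 4 releases forced after it.
Everything else can be placed before Dogwood in some valid order, so Dogwood can sit as late as position 11 − 4 = 7.

7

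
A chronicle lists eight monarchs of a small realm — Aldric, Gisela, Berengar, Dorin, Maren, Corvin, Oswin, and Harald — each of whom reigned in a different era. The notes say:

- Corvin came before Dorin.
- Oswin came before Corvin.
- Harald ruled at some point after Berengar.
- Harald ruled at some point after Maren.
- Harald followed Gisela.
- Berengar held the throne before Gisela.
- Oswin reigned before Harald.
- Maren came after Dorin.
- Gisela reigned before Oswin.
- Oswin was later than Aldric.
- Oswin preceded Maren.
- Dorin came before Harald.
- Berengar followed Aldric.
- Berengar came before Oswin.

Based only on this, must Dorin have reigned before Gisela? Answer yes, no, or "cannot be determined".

Tracing the constraints gives Gisela → Oswin → Corvin → Dorin, so Gisela must come before Dorin.
That means Dorin cannot be before Gisela.

no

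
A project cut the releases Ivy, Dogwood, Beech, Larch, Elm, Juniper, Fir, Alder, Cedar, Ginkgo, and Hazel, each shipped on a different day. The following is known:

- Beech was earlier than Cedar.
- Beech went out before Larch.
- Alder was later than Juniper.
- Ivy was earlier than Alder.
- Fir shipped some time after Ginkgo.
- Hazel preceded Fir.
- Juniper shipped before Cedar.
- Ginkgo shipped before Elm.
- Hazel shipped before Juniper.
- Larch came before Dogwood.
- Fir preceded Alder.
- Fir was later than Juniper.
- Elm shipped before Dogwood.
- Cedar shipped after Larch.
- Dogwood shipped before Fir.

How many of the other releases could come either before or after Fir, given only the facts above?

Forced before Fir: Beech, Dogwood, Elm, Ginkgo, Hazel, Juniper, and Larch; forced after Fir: Alder.
That leaves Cedar and Ivy with no forced order relative to Fir — 2.

2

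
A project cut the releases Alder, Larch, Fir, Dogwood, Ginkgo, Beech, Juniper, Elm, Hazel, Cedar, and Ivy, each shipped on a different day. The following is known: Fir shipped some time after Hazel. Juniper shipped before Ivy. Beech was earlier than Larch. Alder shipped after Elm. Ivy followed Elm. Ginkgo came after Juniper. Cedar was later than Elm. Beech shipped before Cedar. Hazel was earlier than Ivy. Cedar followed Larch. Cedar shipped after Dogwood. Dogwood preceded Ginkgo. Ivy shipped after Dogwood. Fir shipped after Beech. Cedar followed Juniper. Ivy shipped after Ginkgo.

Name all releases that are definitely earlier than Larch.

Directly stated before Larch: Beech.

Beech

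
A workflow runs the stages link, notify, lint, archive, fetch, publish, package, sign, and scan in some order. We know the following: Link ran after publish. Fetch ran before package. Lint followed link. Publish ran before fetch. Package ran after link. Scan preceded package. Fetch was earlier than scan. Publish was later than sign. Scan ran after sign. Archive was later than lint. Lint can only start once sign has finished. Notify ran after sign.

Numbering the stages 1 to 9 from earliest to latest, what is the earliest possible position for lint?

Link, publish, and sign must all come before lint — 3 forced predecessors.
Nothing else is forced ahead of lint, so its earliest slot is position 3 + 1 = 4.

4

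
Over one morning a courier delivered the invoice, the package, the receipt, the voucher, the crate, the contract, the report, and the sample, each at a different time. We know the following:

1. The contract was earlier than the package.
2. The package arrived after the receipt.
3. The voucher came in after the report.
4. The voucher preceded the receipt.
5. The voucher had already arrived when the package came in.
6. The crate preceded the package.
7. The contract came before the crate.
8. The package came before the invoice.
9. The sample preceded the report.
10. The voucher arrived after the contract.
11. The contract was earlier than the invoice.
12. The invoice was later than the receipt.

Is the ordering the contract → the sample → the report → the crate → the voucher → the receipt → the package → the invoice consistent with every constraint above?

yes

Check each stated constraint against the proposed order — e.g. the contract is ahead of the package; the contract is ahead of the invoice. Every pair is in the required order; nothing is violated.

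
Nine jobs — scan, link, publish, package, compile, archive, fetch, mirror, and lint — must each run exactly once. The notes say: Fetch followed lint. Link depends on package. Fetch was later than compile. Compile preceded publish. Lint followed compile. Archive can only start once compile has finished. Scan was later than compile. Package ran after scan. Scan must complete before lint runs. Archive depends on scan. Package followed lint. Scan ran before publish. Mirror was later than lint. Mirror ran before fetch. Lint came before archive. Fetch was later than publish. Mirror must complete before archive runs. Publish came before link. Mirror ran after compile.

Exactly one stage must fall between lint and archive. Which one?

mirror

Tracing the constraints gives lint → mirror → archive, so mirror sits after lint and before archive.
No other stage is forced both after lint and before archive.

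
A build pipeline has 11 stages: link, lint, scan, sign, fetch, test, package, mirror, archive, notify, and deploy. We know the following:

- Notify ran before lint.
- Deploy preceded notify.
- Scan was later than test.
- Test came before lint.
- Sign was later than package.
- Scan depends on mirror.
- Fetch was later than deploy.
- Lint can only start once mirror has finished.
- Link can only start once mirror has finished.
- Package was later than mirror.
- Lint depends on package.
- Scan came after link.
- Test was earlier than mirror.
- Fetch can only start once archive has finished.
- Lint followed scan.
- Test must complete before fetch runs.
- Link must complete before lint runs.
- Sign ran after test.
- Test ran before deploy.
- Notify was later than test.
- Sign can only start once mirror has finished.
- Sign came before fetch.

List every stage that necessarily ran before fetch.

archive, deploy, mirror, package, sign, test

Directly stated before fetch: archive, deploy, sign, and test.
Mirror reaches fetch via mirror → sign → fetch.
Package reaches fetch via package → sign → fetch.
No chain forces scan (or any of the others) ahead of fetch.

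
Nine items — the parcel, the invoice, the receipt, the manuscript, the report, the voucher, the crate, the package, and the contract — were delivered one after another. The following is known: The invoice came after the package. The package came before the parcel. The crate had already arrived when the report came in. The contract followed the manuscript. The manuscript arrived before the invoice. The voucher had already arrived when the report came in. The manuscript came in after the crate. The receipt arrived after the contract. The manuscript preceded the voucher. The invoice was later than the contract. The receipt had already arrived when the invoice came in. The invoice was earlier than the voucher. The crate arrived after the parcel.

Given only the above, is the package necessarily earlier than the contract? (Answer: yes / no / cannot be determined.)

yes

Chain the constraints: the package → the parcel → the crate → the manuscript → the contract. Each link is directly stated, so the package comes before the contract.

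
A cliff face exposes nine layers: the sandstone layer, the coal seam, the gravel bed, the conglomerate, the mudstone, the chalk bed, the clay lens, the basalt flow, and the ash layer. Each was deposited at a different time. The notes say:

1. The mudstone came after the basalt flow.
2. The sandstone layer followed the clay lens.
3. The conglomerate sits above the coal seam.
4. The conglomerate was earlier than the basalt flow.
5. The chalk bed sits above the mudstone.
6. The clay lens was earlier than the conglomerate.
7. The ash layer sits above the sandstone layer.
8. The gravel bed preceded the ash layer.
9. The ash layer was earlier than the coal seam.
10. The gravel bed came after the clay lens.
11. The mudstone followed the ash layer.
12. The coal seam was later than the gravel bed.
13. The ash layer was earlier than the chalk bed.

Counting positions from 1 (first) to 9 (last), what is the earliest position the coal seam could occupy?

The ash layer, the clay lens, the gravel bed, and the sandstone layer must all come before the coal seam — 4 forced predecessors.
Nothing else is forced ahead of the coal seam, so its earliest slot is position 4 + 1 = 5.

5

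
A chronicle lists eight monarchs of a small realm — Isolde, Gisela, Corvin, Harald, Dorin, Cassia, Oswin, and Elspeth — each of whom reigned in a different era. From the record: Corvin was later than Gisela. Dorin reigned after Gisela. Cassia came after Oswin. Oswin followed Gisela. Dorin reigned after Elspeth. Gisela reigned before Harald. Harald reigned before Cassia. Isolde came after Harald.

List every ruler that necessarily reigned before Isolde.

Gisela, Harald

Directly stated before Isolde: Harald.
Gisela reaches Isolde via Gisela → Harald → Isolde.
No chain forces Dorin (or any of the others) ahead of Isolde.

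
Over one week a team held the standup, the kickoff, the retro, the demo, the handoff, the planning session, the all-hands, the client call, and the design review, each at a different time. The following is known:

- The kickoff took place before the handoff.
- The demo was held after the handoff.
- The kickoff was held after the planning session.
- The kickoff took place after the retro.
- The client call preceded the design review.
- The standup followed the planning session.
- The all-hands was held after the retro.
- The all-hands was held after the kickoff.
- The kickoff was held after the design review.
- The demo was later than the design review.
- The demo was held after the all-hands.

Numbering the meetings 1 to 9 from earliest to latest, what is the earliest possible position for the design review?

The client call must come before the design review — 1 forced predecessor.
Nothing else is forced ahead of the design review, so its earliest slot is position 1 + 1 = 2.

2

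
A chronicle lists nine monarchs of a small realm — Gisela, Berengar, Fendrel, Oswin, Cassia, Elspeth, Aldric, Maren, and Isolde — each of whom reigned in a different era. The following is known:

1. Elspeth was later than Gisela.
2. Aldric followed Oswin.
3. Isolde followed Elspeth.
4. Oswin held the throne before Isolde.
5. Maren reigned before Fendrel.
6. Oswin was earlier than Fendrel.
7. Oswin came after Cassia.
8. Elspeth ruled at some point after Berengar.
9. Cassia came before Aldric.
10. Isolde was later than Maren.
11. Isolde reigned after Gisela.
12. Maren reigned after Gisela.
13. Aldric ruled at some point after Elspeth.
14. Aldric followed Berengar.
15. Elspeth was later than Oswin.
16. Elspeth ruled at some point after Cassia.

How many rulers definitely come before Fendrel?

4

Directly stated before Fendrel: Maren and Oswin.
Cassia reaches Fendrel via Cassia → Oswin → Fendrel.
Gisela reaches Fendrel via Gisela → Maren → Fendrel.
No chain forces Isolde (or any of the others) ahead of Fendrel.
That's Cassia, Gisela, Maren, and Oswin — 4 in all.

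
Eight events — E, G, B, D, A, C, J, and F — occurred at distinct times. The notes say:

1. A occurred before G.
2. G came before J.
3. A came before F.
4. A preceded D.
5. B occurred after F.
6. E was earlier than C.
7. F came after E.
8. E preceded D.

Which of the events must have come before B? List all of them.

A, E, F

Directly stated before B: F.
A reaches B via A → F → B.
E reaches B via E → F → B.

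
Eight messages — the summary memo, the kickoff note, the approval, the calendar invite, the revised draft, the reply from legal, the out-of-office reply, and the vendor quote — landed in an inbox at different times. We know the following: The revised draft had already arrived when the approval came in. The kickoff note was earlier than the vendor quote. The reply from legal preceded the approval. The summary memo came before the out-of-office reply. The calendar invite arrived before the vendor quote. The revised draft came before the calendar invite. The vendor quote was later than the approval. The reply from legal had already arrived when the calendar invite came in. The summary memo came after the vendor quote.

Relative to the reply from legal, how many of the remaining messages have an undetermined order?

Forced after the reply from legal: the approval, the calendar invite, the out-of-office reply, the summary memo, and the vendor quote.
That leaves the kickoff note and the revised draft with no forced order relative to the reply from legal — 2.

2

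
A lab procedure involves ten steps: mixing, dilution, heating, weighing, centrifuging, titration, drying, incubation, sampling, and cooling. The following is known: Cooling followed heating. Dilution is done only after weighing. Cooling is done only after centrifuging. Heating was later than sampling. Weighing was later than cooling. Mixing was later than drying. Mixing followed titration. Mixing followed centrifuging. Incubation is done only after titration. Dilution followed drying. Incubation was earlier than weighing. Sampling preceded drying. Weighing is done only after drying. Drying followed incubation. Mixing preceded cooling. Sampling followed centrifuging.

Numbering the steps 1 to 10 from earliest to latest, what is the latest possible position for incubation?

Incubation must come before cooling, dilution, drying, mixing, and weighing — 5 steps forced after it.
Everything else can be placed before incubation in some valid order, so incubation can sit as late as position 10 − 5 = 5.

5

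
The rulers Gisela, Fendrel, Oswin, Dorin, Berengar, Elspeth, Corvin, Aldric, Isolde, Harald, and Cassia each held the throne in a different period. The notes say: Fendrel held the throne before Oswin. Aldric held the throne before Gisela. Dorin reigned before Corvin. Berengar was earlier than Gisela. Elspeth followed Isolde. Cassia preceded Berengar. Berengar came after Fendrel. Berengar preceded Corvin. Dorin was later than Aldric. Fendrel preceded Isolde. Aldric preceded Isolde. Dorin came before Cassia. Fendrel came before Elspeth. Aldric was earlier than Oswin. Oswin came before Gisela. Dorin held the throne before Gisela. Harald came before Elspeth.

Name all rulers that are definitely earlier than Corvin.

Aldric, Berengar, Cassia, Dorin, Fendrel

Directly stated before Corvin: Berengar and Dorin.
Aldric reaches Corvin via Aldric → Dorin → Corvin.
Cassia reaches Corvin via Cassia → Berengar → Corvin.
Fendrel reaches Corvin via Fendrel → Berengar → Corvin.
No chain forces Elspeth (or any of the others) ahead of Corvin.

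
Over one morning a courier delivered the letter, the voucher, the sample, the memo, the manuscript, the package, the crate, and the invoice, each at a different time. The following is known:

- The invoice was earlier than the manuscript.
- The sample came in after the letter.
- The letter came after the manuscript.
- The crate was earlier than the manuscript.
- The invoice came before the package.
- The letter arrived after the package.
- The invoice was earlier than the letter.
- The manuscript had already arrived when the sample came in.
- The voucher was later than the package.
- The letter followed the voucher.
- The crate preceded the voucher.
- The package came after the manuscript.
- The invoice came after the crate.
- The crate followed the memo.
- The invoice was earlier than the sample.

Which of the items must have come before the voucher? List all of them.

Directly stated before the voucher: the crate and the package.
The invoice reaches the voucher via the invoice → the package → the voucher.
The manuscript reaches the voucher via the manuscript → the package → the voucher.
The memo reaches the voucher via the memo → the crate → the voucher.

the crate, the invoice, the manuscript, the memo, the package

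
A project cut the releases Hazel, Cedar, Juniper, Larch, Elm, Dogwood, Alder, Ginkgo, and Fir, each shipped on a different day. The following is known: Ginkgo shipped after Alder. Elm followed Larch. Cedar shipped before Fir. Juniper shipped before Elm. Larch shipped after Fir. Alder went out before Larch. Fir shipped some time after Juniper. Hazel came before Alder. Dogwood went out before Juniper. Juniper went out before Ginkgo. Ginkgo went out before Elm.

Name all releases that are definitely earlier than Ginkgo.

Alder, Dogwood, Hazel, Juniper

Directly stated before Ginkgo: Alder and Juniper.
Dogwood reaches Ginkgo via Dogwood → Juniper → Ginkgo.
Hazel reaches Ginkgo via Hazel → Alder → Ginkgo.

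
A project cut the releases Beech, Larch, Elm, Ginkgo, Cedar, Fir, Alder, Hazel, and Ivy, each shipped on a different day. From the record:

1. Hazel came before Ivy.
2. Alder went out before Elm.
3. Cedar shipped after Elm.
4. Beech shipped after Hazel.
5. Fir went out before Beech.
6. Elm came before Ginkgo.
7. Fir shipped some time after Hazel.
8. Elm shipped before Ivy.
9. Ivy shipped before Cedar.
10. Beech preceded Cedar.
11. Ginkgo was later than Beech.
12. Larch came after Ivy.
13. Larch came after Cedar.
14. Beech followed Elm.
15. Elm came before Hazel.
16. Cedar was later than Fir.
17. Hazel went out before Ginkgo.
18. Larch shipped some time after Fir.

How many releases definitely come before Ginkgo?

Directly stated before Ginkgo: Beech, Elm, and Hazel.
Alder reaches Ginkgo via Alder → Elm → Ginkgo.
Fir reaches Ginkgo via Fir → Beech → Ginkgo.
That's Alder, Beech, Elm, Fir, and Hazel — 5 in all.

5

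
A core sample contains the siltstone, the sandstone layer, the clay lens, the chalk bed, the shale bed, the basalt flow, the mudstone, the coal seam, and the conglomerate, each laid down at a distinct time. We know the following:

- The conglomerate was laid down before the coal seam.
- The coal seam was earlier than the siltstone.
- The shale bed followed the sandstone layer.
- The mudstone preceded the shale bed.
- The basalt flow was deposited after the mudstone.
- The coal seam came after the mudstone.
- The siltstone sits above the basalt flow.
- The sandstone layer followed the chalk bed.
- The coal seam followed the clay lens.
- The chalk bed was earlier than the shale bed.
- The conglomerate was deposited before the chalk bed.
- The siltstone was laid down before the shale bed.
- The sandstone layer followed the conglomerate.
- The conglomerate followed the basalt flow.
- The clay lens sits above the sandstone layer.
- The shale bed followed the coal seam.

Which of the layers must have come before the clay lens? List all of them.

Directly stated before the clay lens: the sandstone layer.
The basalt flow reaches the clay lens via the basalt flow → the conglomerate → the sandstone layer → the clay lens.
The chalk bed reaches the clay lens via the chalk bed → the sandstone layer → the clay lens.
The conglomerate reaches the clay lens via the conglomerate → the sandstone layer → the clay lens.
Likewise the mudstone reaches the clay lens by chaining the stated constraints.
No chain forces the shale bed (or any of the others) ahead of the clay lens.

the basalt flow, the chalk bed, the conglomerate, the mudstone, the sandstone layer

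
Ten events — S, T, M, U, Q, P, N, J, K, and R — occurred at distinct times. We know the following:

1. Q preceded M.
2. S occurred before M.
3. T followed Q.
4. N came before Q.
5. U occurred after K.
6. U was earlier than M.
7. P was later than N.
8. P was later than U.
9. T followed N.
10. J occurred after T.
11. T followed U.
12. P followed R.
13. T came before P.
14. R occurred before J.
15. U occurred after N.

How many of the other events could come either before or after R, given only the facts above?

7

Forced after R: J and P.
That leaves K, M, N, Q, S, T, and U with no forced order relative to R — 7.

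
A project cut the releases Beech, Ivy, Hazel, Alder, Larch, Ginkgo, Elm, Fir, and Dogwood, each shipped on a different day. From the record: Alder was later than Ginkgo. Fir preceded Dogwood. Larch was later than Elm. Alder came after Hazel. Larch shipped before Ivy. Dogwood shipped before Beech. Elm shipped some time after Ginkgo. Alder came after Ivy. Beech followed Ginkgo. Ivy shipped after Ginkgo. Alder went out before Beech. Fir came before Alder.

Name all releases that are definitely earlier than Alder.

Elm, Fir, Ginkgo, Hazel, Ivy, Larch

Directly stated before Alder: Fir, Ginkgo, Hazel, and Ivy.
Elm reaches Alder via Elm → Larch → Ivy → Alder.
Larch reaches Alder via Larch → Ivy → Alder.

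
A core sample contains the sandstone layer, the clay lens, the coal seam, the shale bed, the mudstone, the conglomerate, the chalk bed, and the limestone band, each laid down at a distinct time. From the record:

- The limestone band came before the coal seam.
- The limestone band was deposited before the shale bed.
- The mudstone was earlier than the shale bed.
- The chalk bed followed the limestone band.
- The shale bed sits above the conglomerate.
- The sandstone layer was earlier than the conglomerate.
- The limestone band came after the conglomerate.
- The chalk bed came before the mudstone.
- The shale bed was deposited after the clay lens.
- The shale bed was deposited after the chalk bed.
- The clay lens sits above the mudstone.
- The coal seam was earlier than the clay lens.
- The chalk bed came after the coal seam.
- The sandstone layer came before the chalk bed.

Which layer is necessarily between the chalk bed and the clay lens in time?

the mudstone

Tracing the constraints gives the chalk bed → the mudstone → the clay lens, so the mudstone sits after the chalk bed and before the clay lens.
No other layer is forced both after the chalk bed and before the clay lens.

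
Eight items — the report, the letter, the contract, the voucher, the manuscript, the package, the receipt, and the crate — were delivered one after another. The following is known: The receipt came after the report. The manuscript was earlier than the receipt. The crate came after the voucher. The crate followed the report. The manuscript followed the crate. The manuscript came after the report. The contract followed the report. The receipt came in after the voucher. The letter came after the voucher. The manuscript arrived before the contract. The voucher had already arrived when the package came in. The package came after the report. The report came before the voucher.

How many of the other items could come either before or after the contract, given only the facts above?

Forced before the contract: the crate, the manuscript, the report, and the voucher.
That leaves the letter, the package, and the receipt with no forced order relative to the contract — 3.

3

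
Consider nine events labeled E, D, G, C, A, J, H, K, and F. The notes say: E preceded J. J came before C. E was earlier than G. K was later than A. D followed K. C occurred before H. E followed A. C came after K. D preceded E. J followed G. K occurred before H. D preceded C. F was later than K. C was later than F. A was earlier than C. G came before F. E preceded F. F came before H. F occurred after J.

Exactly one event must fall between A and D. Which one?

Tracing the constraints gives A → K → D, so K sits after A and before D.
No other event is forced both after A and before D.

K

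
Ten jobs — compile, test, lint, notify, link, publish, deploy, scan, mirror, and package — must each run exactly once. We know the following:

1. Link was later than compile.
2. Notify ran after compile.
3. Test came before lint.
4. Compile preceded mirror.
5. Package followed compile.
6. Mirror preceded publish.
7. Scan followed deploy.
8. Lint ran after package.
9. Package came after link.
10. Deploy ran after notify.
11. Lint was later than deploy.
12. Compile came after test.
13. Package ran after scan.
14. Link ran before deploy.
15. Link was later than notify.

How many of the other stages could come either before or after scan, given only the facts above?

Forced before scan: compile, deploy, link, notify, and test; forced after scan: lint and package.
That leaves mirror and publish with no forced order relative to scan — 2.

2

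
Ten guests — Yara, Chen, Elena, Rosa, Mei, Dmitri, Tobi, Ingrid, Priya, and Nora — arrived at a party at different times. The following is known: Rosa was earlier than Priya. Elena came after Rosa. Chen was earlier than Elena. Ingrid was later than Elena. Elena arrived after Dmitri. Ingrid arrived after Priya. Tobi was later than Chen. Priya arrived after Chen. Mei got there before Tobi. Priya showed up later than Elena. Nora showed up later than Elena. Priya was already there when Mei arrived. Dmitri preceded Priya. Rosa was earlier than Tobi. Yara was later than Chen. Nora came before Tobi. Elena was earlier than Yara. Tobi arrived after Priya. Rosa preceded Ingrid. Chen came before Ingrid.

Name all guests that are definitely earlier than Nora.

Chen, Dmitri, Elena, Rosa

Directly stated before Nora: Elena.
Chen reaches Nora via Chen → Elena → Nora.
Dmitri reaches Nora via Dmitri → Elena → Nora.
Rosa reaches Nora via Rosa → Elena → Nora.
No chain forces Tobi (or any of the others) ahead of Nora.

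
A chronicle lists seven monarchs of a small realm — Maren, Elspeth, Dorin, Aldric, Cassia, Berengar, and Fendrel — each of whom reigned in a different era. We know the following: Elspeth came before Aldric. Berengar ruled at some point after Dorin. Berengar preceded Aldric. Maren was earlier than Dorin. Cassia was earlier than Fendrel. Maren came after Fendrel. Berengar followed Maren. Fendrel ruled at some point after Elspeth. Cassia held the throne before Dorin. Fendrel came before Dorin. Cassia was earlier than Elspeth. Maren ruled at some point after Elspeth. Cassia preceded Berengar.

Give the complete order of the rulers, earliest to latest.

Cassia, Elspeth, Fendrel, Maren, Dorin, Berengar, Aldric

The constraints fix every adjacent pair, so only one ordering works:
Cassia → Elspeth → Fendrel → Maren → Dorin → Berengar → Aldric.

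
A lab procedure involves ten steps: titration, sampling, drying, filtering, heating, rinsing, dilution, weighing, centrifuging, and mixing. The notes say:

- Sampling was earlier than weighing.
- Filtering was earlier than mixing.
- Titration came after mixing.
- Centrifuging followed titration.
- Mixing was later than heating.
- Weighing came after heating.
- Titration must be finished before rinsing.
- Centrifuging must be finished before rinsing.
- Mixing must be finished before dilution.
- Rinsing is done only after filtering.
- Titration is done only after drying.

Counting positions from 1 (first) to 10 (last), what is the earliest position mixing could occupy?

Filtering and heating must both come before mixing — 2 forced predecessors.
Nothing else is forced ahead of mixing, so its earliest slot is position 2 + 1 = 3.

3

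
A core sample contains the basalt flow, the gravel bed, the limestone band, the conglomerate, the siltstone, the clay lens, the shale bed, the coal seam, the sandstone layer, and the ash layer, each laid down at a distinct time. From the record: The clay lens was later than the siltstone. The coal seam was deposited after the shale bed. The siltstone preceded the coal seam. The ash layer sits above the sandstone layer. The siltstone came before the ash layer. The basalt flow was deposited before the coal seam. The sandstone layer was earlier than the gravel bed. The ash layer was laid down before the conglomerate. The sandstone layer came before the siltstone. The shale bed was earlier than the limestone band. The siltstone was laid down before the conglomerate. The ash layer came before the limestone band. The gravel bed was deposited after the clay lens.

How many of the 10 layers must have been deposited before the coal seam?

4

Directly stated before the coal seam: the basalt flow, the shale bed, and the siltstone.
The sandstone layer reaches the coal seam via the sandstone layer → the siltstone → the coal seam.
No chain forces the clay lens (or any of the others) ahead of the coal seam.
That's the basalt flow, the sandstone layer, the shale bed, and the siltstone — 4 in all.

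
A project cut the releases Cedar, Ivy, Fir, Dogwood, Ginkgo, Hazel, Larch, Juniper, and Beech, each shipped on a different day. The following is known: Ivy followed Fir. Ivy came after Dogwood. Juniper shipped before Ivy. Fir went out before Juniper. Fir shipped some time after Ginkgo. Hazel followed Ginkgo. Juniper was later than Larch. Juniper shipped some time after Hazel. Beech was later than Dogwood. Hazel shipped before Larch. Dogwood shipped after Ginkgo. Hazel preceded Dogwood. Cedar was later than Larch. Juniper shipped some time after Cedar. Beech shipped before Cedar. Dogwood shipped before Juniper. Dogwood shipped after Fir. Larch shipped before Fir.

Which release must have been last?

Every other release has a chain of constraints placing it before Ivy, so Ivy is last.

Ivy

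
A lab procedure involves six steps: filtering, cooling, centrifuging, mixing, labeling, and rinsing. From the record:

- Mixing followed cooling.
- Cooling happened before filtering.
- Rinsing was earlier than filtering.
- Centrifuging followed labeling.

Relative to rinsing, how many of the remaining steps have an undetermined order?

Forced after rinsing: filtering.
That leaves centrifuging, cooling, labeling, and mixing with no forced order relative to rinsing — 4.

4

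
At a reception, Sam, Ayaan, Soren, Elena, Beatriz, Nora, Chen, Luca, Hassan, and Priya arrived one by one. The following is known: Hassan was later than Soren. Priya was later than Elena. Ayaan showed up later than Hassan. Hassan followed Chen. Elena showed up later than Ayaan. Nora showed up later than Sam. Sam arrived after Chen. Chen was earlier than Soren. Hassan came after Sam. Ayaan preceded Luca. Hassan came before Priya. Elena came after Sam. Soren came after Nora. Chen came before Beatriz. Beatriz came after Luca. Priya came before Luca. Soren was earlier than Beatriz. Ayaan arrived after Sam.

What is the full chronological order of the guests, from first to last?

Chen, Sam, Nora, Soren, Hassan, Ayaan, Elena, Priya, Luca, Beatriz

The constraints fix every adjacent pair, so only one ordering works:
Chen → Sam → Nora → Soren → Hassan → Ayaan → Elena → Priya → Luca → Beatriz.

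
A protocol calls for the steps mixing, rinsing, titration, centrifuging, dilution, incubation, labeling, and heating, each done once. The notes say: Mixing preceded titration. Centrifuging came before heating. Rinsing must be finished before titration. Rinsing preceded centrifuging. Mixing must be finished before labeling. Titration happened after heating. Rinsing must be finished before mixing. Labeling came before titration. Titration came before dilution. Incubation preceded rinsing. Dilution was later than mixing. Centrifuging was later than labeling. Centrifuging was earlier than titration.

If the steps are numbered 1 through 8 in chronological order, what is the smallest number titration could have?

Centrifuging, heating, incubation, labeling, mixing, and rinsing must all come before titration — 6 forced predecessors.
Nothing else is forced ahead of titration, so its earliest slot is position 6 + 1 = 7.

7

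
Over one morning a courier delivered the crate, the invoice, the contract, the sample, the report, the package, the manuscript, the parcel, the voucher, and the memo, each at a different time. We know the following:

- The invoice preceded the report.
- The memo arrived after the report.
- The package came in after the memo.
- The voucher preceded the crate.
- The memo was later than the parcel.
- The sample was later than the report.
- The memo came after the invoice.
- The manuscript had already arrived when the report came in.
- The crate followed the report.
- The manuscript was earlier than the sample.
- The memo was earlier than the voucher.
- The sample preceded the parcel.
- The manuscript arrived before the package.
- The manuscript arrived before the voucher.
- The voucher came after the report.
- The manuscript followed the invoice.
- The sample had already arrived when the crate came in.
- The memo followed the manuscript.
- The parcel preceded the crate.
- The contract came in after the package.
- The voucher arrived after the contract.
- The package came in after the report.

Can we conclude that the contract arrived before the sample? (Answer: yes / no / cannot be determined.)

no

Tracing the constraints gives the sample → the parcel → the memo → the package → the contract, so the sample must come before the contract.
That means the contract cannot be before the sample.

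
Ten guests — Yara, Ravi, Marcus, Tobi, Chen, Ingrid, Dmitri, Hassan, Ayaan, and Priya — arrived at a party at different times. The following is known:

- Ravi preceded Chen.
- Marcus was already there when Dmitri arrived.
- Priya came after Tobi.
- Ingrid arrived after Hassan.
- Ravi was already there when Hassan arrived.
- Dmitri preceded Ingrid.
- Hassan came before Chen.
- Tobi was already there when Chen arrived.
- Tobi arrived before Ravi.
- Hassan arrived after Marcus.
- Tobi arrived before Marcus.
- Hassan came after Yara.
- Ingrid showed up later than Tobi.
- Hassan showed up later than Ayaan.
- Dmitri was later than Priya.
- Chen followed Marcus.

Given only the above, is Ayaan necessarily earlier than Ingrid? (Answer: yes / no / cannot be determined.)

Chain the constraints: Ayaan → Hassan → Ingrid. Each link is directly stated, so Ayaan comes before Ingrid.

yes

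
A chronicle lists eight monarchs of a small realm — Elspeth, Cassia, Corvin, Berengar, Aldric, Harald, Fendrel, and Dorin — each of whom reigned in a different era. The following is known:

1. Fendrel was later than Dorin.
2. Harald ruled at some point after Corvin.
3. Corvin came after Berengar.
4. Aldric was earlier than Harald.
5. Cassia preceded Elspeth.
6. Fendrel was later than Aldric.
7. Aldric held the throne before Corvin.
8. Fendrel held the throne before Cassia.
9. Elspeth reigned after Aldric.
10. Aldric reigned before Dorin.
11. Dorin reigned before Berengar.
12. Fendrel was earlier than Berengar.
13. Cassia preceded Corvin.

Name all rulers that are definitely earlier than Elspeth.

Aldric, Cassia, Dorin, Fendrel

Directly stated before Elspeth: Aldric and Cassia.
Dorin reaches Elspeth via Dorin → Fendrel → Cassia → Elspeth.
Fendrel reaches Elspeth via Fendrel → Cassia → Elspeth.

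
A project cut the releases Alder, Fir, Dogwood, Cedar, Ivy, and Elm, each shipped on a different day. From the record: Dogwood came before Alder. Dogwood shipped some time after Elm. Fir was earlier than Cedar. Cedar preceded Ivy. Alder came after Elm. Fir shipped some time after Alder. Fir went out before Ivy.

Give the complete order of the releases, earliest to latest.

The constraints fix every adjacent pair, so only one ordering works:
Elm → Dogwood → Alder → Fir → Cedar → Ivy.

Elm, Dogwood, Alder, Fir, Cedar, Ivy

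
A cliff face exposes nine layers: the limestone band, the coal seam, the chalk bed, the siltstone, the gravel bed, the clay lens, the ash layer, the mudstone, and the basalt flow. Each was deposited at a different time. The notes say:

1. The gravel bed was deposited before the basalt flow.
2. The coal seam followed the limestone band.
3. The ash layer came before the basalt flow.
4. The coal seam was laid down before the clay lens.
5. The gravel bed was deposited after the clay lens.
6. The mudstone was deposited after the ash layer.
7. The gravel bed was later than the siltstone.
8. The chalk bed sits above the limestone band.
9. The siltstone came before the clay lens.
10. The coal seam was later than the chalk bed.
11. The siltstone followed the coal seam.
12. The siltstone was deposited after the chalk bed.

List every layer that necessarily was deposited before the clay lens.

Directly stated before the clay lens: the coal seam and the siltstone.
The chalk bed reaches the clay lens via the chalk bed → the coal seam → the clay lens.
The limestone band reaches the clay lens via the limestone band → the coal seam → the clay lens.
No chain forces the gravel bed (or any of the others) ahead of the clay lens.

the chalk bed, the coal seam, the limestone band, the siltstone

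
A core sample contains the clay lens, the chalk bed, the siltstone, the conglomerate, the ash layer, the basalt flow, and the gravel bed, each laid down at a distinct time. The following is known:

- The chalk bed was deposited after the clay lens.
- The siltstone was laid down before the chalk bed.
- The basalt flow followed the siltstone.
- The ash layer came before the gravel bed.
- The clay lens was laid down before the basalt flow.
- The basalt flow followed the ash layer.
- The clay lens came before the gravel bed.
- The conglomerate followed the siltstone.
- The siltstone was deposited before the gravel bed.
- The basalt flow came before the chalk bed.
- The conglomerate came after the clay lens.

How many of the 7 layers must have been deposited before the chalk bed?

4

Directly stated before the chalk bed: the basalt flow, the clay lens, and the siltstone.
The ash layer reaches the chalk bed via the ash layer → the basalt flow → the chalk bed.
No chain forces the conglomerate (or any of the others) ahead of the chalk bed.
That's the ash layer, the basalt flow, the clay lens, and the siltstone — 4 in all.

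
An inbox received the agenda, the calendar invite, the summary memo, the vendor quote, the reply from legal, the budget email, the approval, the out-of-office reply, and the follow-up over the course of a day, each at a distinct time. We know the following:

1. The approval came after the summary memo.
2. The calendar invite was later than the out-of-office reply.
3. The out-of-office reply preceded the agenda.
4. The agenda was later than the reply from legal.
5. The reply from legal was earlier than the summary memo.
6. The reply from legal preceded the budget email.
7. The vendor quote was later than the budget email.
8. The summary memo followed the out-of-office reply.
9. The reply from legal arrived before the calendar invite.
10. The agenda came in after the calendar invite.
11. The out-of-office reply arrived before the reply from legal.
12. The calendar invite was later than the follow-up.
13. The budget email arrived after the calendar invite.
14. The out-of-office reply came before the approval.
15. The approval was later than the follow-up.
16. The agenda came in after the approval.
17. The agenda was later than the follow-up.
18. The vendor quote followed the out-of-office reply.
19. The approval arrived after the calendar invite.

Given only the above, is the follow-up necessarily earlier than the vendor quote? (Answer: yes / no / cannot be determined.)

Chain the constraints: the follow-up → the calendar invite → the budget email → the vendor quote. Each link is directly stated, so the follow-up comes before the vendor quote.

yes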